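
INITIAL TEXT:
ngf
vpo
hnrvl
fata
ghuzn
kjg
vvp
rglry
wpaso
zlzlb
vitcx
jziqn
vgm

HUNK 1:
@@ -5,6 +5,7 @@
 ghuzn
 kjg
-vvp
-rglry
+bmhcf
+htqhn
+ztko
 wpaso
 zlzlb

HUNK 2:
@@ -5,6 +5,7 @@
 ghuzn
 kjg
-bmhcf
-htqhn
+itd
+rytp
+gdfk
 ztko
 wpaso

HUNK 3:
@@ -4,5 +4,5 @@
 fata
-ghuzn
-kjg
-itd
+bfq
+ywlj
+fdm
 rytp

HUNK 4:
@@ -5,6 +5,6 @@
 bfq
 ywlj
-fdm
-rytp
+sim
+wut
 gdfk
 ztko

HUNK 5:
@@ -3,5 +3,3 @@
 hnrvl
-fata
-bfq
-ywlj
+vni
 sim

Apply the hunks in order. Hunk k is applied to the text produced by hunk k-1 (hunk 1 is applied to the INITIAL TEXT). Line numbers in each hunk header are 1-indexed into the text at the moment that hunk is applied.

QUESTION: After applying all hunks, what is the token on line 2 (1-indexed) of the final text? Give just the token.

Answer: vpo

Derivation:
Hunk 1: at line 5 remove [vvp,rglry] add [bmhcf,htqhn,ztko] -> 14 lines: ngf vpo hnrvl fata ghuzn kjg bmhcf htqhn ztko wpaso zlzlb vitcx jziqn vgm
Hunk 2: at line 5 remove [bmhcf,htqhn] add [itd,rytp,gdfk] -> 15 lines: ngf vpo hnrvl fata ghuzn kjg itd rytp gdfk ztko wpaso zlzlb vitcx jziqn vgm
Hunk 3: at line 4 remove [ghuzn,kjg,itd] add [bfq,ywlj,fdm] -> 15 lines: ngf vpo hnrvl fata bfq ywlj fdm rytp gdfk ztko wpaso zlzlb vitcx jziqn vgm
Hunk 4: at line 5 remove [fdm,rytp] add [sim,wut] -> 15 lines: ngf vpo hnrvl fata bfq ywlj sim wut gdfk ztko wpaso zlzlb vitcx jziqn vgm
Hunk 5: at line 3 remove [fata,bfq,ywlj] add [vni] -> 13 lines: ngf vpo hnrvl vni sim wut gdfk ztko wpaso zlzlb vitcx jziqn vgm
Final line 2: vpo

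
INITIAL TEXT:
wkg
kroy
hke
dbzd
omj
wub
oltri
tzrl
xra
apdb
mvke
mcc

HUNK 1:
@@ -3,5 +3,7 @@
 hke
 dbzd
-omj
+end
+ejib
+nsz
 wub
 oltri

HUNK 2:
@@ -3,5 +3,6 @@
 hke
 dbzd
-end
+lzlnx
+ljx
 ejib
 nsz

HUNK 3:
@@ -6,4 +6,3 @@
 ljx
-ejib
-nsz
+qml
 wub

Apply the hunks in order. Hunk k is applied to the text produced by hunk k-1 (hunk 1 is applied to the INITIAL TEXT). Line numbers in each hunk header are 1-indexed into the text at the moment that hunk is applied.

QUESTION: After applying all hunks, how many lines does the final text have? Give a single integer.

Answer: 14

Derivation:
Hunk 1: at line 3 remove [omj] add [end,ejib,nsz] -> 14 lines: wkg kroy hke dbzd end ejib nsz wub oltri tzrl xra apdb mvke mcc
Hunk 2: at line 3 remove [end] add [lzlnx,ljx] -> 15 lines: wkg kroy hke dbzd lzlnx ljx ejib nsz wub oltri tzrl xra apdb mvke mcc
Hunk 3: at line 6 remove [ejib,nsz] add [qml] -> 14 lines: wkg kroy hke dbzd lzlnx ljx qml wub oltri tzrl xra apdb mvke mcc
Final line count: 14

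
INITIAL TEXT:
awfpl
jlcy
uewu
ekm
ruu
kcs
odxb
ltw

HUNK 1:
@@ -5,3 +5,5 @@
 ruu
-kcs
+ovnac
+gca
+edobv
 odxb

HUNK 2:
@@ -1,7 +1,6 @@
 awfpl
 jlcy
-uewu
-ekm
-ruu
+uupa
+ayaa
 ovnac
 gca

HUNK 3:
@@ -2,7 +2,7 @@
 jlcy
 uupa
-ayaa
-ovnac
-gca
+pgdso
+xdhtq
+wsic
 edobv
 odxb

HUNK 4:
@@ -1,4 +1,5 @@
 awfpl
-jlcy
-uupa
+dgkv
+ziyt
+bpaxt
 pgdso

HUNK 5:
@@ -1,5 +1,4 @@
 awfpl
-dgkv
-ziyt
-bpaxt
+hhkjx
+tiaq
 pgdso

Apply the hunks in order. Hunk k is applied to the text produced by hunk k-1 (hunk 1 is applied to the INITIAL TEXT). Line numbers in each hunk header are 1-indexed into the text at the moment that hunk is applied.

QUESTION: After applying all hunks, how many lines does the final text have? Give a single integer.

Answer: 9

Derivation:
Hunk 1: at line 5 remove [kcs] add [ovnac,gca,edobv] -> 10 lines: awfpl jlcy uewu ekm ruu ovnac gca edobv odxb ltw
Hunk 2: at line 1 remove [uewu,ekm,ruu] add [uupa,ayaa] -> 9 lines: awfpl jlcy uupa ayaa ovnac gca edobv odxb ltw
Hunk 3: at line 2 remove [ayaa,ovnac,gca] add [pgdso,xdhtq,wsic] -> 9 lines: awfpl jlcy uupa pgdso xdhtq wsic edobv odxb ltw
Hunk 4: at line 1 remove [jlcy,uupa] add [dgkv,ziyt,bpaxt] -> 10 lines: awfpl dgkv ziyt bpaxt pgdso xdhtq wsic edobv odxb ltw
Hunk 5: at line 1 remove [dgkv,ziyt,bpaxt] add [hhkjx,tiaq] -> 9 lines: awfpl hhkjx tiaq pgdso xdhtq wsic edobv odxb ltw
Final line count: 9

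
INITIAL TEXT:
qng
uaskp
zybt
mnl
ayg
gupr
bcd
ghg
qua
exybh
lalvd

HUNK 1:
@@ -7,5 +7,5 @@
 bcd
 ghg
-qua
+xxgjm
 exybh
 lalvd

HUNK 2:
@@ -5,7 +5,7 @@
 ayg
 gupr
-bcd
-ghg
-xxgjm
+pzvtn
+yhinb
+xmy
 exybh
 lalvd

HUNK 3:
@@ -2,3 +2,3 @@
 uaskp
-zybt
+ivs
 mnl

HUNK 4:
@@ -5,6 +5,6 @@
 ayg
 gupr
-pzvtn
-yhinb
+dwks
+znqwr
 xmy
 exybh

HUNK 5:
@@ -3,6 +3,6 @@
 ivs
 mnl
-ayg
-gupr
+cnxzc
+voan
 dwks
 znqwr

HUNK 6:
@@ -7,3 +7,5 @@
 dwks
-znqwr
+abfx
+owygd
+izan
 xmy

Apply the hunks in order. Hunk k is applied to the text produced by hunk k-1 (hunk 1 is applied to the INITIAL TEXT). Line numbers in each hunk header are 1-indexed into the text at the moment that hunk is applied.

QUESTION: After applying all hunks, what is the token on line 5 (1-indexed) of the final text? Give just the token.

Answer: cnxzc

Derivation:
Hunk 1: at line 7 remove [qua] add [xxgjm] -> 11 lines: qng uaskp zybt mnl ayg gupr bcd ghg xxgjm exybh lalvd
Hunk 2: at line 5 remove [bcd,ghg,xxgjm] add [pzvtn,yhinb,xmy] -> 11 lines: qng uaskp zybt mnl ayg gupr pzvtn yhinb xmy exybh lalvd
Hunk 3: at line 2 remove [zybt] add [ivs] -> 11 lines: qng uaskp ivs mnl ayg gupr pzvtn yhinb xmy exybh lalvd
Hunk 4: at line 5 remove [pzvtn,yhinb] add [dwks,znqwr] -> 11 lines: qng uaskp ivs mnl ayg gupr dwks znqwr xmy exybh lalvd
Hunk 5: at line 3 remove [ayg,gupr] add [cnxzc,voan] -> 11 lines: qng uaskp ivs mnl cnxzc voan dwks znqwr xmy exybh lalvd
Hunk 6: at line 7 remove [znqwr] add [abfx,owygd,izan] -> 13 lines: qng uaskp ivs mnl cnxzc voan dwks abfx owygd izan xmy exybh lalvd
Final line 5: cnxzc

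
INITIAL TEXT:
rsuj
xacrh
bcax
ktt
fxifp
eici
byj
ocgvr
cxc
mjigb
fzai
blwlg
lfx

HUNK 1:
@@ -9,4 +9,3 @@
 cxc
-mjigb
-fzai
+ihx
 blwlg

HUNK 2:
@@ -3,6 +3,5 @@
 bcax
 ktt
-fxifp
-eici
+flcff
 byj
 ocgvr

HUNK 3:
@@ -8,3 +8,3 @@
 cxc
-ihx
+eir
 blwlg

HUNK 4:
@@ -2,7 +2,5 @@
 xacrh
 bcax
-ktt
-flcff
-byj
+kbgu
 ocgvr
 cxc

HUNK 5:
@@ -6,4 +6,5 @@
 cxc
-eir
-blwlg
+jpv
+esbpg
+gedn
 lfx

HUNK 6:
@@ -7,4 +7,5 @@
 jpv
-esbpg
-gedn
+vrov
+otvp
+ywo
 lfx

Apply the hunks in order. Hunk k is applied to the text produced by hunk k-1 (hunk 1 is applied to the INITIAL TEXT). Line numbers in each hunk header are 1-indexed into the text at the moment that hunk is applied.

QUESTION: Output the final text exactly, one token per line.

Answer: rsuj
xacrh
bcax
kbgu
ocgvr
cxc
jpv
vrov
otvp
ywo
lfx

Derivation:
Hunk 1: at line 9 remove [mjigb,fzai] add [ihx] -> 12 lines: rsuj xacrh bcax ktt fxifp eici byj ocgvr cxc ihx blwlg lfx
Hunk 2: at line 3 remove [fxifp,eici] add [flcff] -> 11 lines: rsuj xacrh bcax ktt flcff byj ocgvr cxc ihx blwlg lfx
Hunk 3: at line 8 remove [ihx] add [eir] -> 11 lines: rsuj xacrh bcax ktt flcff byj ocgvr cxc eir blwlg lfx
Hunk 4: at line 2 remove [ktt,flcff,byj] add [kbgu] -> 9 lines: rsuj xacrh bcax kbgu ocgvr cxc eir blwlg lfx
Hunk 5: at line 6 remove [eir,blwlg] add [jpv,esbpg,gedn] -> 10 lines: rsuj xacrh bcax kbgu ocgvr cxc jpv esbpg gedn lfx
Hunk 6: at line 7 remove [esbpg,gedn] add [vrov,otvp,ywo] -> 11 lines: rsuj xacrh bcax kbgu ocgvr cxc jpv vrov otvp ywo lfx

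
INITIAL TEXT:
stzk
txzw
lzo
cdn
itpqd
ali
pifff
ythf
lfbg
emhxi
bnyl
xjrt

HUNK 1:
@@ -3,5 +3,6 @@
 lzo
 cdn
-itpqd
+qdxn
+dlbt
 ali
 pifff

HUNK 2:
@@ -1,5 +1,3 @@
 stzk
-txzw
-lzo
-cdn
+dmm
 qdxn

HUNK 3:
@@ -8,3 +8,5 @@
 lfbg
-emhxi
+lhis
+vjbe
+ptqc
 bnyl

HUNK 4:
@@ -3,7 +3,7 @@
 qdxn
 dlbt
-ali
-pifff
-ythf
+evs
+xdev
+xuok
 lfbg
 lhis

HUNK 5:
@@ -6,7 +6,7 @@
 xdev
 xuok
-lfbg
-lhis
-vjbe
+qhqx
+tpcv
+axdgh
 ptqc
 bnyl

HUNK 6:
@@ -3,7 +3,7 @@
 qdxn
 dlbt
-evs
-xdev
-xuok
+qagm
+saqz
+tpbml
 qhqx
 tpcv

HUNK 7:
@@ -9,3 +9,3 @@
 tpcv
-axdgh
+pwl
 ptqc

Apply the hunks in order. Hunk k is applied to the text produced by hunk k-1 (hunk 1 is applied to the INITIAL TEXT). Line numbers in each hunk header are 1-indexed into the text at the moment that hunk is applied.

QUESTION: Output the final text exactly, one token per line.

Hunk 1: at line 3 remove [itpqd] add [qdxn,dlbt] -> 13 lines: stzk txzw lzo cdn qdxn dlbt ali pifff ythf lfbg emhxi bnyl xjrt
Hunk 2: at line 1 remove [txzw,lzo,cdn] add [dmm] -> 11 lines: stzk dmm qdxn dlbt ali pifff ythf lfbg emhxi bnyl xjrt
Hunk 3: at line 8 remove [emhxi] add [lhis,vjbe,ptqc] -> 13 lines: stzk dmm qdxn dlbt ali pifff ythf lfbg lhis vjbe ptqc bnyl xjrt
Hunk 4: at line 3 remove [ali,pifff,ythf] add [evs,xdev,xuok] -> 13 lines: stzk dmm qdxn dlbt evs xdev xuok lfbg lhis vjbe ptqc bnyl xjrt
Hunk 5: at line 6 remove [lfbg,lhis,vjbe] add [qhqx,tpcv,axdgh] -> 13 lines: stzk dmm qdxn dlbt evs xdev xuok qhqx tpcv axdgh ptqc bnyl xjrt
Hunk 6: at line 3 remove [evs,xdev,xuok] add [qagm,saqz,tpbml] -> 13 lines: stzk dmm qdxn dlbt qagm saqz tpbml qhqx tpcv axdgh ptqc bnyl xjrt
Hunk 7: at line 9 remove [axdgh] add [pwl] -> 13 lines: stzk dmm qdxn dlbt qagm saqz tpbml qhqx tpcv pwl ptqc bnyl xjrt

Answer: stzk
dmm
qdxn
dlbt
qagm
saqz
tpbml
qhqx
tpcv
pwl
ptqc
bnyl
xjrt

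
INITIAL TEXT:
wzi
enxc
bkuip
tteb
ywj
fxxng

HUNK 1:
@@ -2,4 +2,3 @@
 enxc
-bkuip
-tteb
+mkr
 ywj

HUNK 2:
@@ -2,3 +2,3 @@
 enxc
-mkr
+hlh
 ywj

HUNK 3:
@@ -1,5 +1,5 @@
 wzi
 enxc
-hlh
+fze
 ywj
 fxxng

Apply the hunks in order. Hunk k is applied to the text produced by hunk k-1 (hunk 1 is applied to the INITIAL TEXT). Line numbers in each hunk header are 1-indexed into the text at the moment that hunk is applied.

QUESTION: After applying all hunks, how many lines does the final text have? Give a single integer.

Hunk 1: at line 2 remove [bkuip,tteb] add [mkr] -> 5 lines: wzi enxc mkr ywj fxxng
Hunk 2: at line 2 remove [mkr] add [hlh] -> 5 lines: wzi enxc hlh ywj fxxng
Hunk 3: at line 1 remove [hlh] add [fze] -> 5 lines: wzi enxc fze ywj fxxng
Final line count: 5

Answer: 5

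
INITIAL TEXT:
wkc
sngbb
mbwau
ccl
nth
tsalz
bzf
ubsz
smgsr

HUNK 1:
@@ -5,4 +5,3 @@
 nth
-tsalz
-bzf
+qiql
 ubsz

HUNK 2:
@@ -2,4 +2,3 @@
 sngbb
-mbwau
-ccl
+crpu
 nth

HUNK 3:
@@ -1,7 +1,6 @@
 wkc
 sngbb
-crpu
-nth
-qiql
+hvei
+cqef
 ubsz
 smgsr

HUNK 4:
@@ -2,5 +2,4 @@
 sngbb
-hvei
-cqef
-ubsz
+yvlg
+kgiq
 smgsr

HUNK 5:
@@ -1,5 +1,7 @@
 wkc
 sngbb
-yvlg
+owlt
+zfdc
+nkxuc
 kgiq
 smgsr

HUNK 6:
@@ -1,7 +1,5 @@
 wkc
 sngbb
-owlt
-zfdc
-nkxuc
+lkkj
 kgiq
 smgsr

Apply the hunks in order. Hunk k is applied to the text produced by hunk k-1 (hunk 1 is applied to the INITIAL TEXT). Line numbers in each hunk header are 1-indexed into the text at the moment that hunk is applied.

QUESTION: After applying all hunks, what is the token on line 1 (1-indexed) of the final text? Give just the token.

Answer: wkc

Derivation:
Hunk 1: at line 5 remove [tsalz,bzf] add [qiql] -> 8 lines: wkc sngbb mbwau ccl nth qiql ubsz smgsr
Hunk 2: at line 2 remove [mbwau,ccl] add [crpu] -> 7 lines: wkc sngbb crpu nth qiql ubsz smgsr
Hunk 3: at line 1 remove [crpu,nth,qiql] add [hvei,cqef] -> 6 lines: wkc sngbb hvei cqef ubsz smgsr
Hunk 4: at line 2 remove [hvei,cqef,ubsz] add [yvlg,kgiq] -> 5 lines: wkc sngbb yvlg kgiq smgsr
Hunk 5: at line 1 remove [yvlg] add [owlt,zfdc,nkxuc] -> 7 lines: wkc sngbb owlt zfdc nkxuc kgiq smgsr
Hunk 6: at line 1 remove [owlt,zfdc,nkxuc] add [lkkj] -> 5 lines: wkc sngbb lkkj kgiq smgsr
Final line 1: wkc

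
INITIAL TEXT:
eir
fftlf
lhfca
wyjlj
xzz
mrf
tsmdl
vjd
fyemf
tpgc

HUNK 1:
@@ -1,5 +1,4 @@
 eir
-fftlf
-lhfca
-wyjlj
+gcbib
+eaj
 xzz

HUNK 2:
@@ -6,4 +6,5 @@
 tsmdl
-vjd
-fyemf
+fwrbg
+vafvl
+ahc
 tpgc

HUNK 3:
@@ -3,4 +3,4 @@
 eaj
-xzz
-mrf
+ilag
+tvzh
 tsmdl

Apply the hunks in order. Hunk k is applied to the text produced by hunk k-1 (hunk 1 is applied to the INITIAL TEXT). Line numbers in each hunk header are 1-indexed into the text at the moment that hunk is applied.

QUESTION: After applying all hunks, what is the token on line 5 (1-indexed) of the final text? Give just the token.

Hunk 1: at line 1 remove [fftlf,lhfca,wyjlj] add [gcbib,eaj] -> 9 lines: eir gcbib eaj xzz mrf tsmdl vjd fyemf tpgc
Hunk 2: at line 6 remove [vjd,fyemf] add [fwrbg,vafvl,ahc] -> 10 lines: eir gcbib eaj xzz mrf tsmdl fwrbg vafvl ahc tpgc
Hunk 3: at line 3 remove [xzz,mrf] add [ilag,tvzh] -> 10 lines: eir gcbib eaj ilag tvzh tsmdl fwrbg vafvl ahc tpgc
Final line 5: tvzh

Answer: tvzh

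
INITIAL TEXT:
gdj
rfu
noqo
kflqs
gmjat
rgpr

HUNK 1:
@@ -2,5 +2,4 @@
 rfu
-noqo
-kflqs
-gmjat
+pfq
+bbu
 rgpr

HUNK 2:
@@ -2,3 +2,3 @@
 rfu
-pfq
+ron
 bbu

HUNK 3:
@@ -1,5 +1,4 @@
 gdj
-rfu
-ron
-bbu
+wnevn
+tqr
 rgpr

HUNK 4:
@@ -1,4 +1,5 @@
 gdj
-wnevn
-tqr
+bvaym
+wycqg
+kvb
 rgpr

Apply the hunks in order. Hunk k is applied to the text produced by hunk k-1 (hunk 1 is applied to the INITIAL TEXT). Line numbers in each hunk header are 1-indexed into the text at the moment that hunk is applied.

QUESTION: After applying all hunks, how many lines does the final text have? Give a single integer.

Hunk 1: at line 2 remove [noqo,kflqs,gmjat] add [pfq,bbu] -> 5 lines: gdj rfu pfq bbu rgpr
Hunk 2: at line 2 remove [pfq] add [ron] -> 5 lines: gdj rfu ron bbu rgpr
Hunk 3: at line 1 remove [rfu,ron,bbu] add [wnevn,tqr] -> 4 lines: gdj wnevn tqr rgpr
Hunk 4: at line 1 remove [wnevn,tqr] add [bvaym,wycqg,kvb] -> 5 lines: gdj bvaym wycqg kvb rgpr
Final line count: 5

Answer: 5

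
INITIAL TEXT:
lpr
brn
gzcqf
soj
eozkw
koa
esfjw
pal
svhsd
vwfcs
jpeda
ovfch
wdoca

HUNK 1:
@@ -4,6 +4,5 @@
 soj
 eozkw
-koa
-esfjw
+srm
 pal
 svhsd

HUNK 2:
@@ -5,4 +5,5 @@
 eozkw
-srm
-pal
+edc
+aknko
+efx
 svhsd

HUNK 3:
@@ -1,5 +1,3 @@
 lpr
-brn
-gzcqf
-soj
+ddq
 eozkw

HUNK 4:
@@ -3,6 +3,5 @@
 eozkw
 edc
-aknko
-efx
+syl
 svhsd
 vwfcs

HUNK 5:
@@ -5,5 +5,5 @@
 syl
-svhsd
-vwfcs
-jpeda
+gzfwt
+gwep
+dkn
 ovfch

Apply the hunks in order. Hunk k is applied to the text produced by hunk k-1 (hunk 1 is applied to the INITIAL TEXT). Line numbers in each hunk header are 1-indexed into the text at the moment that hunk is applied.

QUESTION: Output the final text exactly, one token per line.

Answer: lpr
ddq
eozkw
edc
syl
gzfwt
gwep
dkn
ovfch
wdoca

Derivation:
Hunk 1: at line 4 remove [koa,esfjw] add [srm] -> 12 lines: lpr brn gzcqf soj eozkw srm pal svhsd vwfcs jpeda ovfch wdoca
Hunk 2: at line 5 remove [srm,pal] add [edc,aknko,efx] -> 13 lines: lpr brn gzcqf soj eozkw edc aknko efx svhsd vwfcs jpeda ovfch wdoca
Hunk 3: at line 1 remove [brn,gzcqf,soj] add [ddq] -> 11 lines: lpr ddq eozkw edc aknko efx svhsd vwfcs jpeda ovfch wdoca
Hunk 4: at line 3 remove [aknko,efx] add [syl] -> 10 lines: lpr ddq eozkw edc syl svhsd vwfcs jpeda ovfch wdoca
Hunk 5: at line 5 remove [svhsd,vwfcs,jpeda] add [gzfwt,gwep,dkn] -> 10 lines: lpr ddq eozkw edc syl gzfwt gwep dkn ovfch wdoca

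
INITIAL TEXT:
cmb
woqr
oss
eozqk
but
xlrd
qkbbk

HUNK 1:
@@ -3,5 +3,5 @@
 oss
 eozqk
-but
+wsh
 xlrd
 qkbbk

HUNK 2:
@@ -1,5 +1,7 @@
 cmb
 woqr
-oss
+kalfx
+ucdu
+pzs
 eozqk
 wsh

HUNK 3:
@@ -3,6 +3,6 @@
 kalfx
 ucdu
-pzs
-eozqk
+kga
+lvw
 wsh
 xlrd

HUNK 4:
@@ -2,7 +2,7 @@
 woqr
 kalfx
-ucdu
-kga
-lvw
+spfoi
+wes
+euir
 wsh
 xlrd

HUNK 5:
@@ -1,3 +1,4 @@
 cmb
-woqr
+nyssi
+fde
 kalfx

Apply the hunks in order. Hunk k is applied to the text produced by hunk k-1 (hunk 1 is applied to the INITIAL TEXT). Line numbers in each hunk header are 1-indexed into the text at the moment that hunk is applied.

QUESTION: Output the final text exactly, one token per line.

Answer: cmb
nyssi
fde
kalfx
spfoi
wes
euir
wsh
xlrd
qkbbk

Derivation:
Hunk 1: at line 3 remove [but] add [wsh] -> 7 lines: cmb woqr oss eozqk wsh xlrd qkbbk
Hunk 2: at line 1 remove [oss] add [kalfx,ucdu,pzs] -> 9 lines: cmb woqr kalfx ucdu pzs eozqk wsh xlrd qkbbk
Hunk 3: at line 3 remove [pzs,eozqk] add [kga,lvw] -> 9 lines: cmb woqr kalfx ucdu kga lvw wsh xlrd qkbbk
Hunk 4: at line 2 remove [ucdu,kga,lvw] add [spfoi,wes,euir] -> 9 lines: cmb woqr kalfx spfoi wes euir wsh xlrd qkbbk
Hunk 5: at line 1 remove [woqr] add [nyssi,fde] -> 10 lines: cmb nyssi fde kalfx spfoi wes euir wsh xlrd qkbbk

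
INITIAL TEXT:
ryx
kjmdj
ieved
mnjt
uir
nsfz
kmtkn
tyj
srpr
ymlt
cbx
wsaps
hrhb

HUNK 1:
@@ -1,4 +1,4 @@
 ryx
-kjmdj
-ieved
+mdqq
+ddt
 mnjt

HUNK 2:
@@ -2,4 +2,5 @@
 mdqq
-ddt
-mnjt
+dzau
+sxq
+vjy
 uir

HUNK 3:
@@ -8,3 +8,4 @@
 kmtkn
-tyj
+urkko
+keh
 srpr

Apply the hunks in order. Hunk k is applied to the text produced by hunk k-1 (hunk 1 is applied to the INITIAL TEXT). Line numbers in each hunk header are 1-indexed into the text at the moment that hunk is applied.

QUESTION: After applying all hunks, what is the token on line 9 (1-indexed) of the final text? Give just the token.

Answer: urkko

Derivation:
Hunk 1: at line 1 remove [kjmdj,ieved] add [mdqq,ddt] -> 13 lines: ryx mdqq ddt mnjt uir nsfz kmtkn tyj srpr ymlt cbx wsaps hrhb
Hunk 2: at line 2 remove [ddt,mnjt] add [dzau,sxq,vjy] -> 14 lines: ryx mdqq dzau sxq vjy uir nsfz kmtkn tyj srpr ymlt cbx wsaps hrhb
Hunk 3: at line 8 remove [tyj] add [urkko,keh] -> 15 lines: ryx mdqq dzau sxq vjy uir nsfz kmtkn urkko keh srpr ymlt cbx wsaps hrhb
Final line 9: urkko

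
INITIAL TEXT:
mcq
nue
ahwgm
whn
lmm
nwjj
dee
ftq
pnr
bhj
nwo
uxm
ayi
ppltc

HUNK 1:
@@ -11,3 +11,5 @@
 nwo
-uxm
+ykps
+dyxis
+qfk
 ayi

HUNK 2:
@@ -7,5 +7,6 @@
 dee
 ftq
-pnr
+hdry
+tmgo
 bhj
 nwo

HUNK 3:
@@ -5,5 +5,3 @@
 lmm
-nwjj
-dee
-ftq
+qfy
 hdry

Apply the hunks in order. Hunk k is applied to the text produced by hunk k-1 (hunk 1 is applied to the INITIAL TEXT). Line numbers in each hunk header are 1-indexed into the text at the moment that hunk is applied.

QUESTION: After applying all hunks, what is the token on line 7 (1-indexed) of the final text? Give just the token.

Hunk 1: at line 11 remove [uxm] add [ykps,dyxis,qfk] -> 16 lines: mcq nue ahwgm whn lmm nwjj dee ftq pnr bhj nwo ykps dyxis qfk ayi ppltc
Hunk 2: at line 7 remove [pnr] add [hdry,tmgo] -> 17 lines: mcq nue ahwgm whn lmm nwjj dee ftq hdry tmgo bhj nwo ykps dyxis qfk ayi ppltc
Hunk 3: at line 5 remove [nwjj,dee,ftq] add [qfy] -> 15 lines: mcq nue ahwgm whn lmm qfy hdry tmgo bhj nwo ykps dyxis qfk ayi ppltc
Final line 7: hdry

Answer: hdry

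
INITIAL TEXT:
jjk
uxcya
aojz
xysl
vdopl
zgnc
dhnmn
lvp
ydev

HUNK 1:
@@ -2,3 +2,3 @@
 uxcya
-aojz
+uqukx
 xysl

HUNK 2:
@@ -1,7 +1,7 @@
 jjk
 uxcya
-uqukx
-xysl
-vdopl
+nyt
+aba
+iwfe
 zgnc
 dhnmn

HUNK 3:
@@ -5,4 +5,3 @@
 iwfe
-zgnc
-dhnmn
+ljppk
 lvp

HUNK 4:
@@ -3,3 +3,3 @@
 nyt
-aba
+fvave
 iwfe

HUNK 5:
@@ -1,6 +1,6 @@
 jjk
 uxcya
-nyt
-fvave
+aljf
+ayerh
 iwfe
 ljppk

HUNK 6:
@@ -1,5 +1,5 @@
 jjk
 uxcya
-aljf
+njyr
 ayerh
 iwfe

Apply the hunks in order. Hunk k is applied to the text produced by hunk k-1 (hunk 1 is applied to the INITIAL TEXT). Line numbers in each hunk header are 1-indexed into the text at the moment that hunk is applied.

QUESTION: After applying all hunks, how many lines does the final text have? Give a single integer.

Hunk 1: at line 2 remove [aojz] add [uqukx] -> 9 lines: jjk uxcya uqukx xysl vdopl zgnc dhnmn lvp ydev
Hunk 2: at line 1 remove [uqukx,xysl,vdopl] add [nyt,aba,iwfe] -> 9 lines: jjk uxcya nyt aba iwfe zgnc dhnmn lvp ydev
Hunk 3: at line 5 remove [zgnc,dhnmn] add [ljppk] -> 8 lines: jjk uxcya nyt aba iwfe ljppk lvp ydev
Hunk 4: at line 3 remove [aba] add [fvave] -> 8 lines: jjk uxcya nyt fvave iwfe ljppk lvp ydev
Hunk 5: at line 1 remove [nyt,fvave] add [aljf,ayerh] -> 8 lines: jjk uxcya aljf ayerh iwfe ljppk lvp ydev
Hunk 6: at line 1 remove [aljf] add [njyr] -> 8 lines: jjk uxcya njyr ayerh iwfe ljppk lvp ydev
Final line count: 8

Answer: 8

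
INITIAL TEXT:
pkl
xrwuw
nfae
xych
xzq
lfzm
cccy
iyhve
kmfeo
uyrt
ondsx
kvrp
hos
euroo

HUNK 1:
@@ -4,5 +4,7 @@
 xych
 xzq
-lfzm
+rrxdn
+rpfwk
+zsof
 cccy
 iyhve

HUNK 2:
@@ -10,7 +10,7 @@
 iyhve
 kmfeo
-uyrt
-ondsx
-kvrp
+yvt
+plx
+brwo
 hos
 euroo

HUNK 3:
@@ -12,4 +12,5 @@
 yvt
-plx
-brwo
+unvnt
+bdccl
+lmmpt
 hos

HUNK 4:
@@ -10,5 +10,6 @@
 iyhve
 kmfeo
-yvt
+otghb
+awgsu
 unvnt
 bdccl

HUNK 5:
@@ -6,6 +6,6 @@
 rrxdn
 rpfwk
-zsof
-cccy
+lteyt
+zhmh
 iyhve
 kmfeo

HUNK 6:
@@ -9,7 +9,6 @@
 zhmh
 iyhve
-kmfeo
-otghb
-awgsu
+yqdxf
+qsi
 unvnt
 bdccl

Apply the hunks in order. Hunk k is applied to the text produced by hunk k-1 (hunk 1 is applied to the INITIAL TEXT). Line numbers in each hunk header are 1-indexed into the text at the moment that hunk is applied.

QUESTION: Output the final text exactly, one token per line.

Answer: pkl
xrwuw
nfae
xych
xzq
rrxdn
rpfwk
lteyt
zhmh
iyhve
yqdxf
qsi
unvnt
bdccl
lmmpt
hos
euroo

Derivation:
Hunk 1: at line 4 remove [lfzm] add [rrxdn,rpfwk,zsof] -> 16 lines: pkl xrwuw nfae xych xzq rrxdn rpfwk zsof cccy iyhve kmfeo uyrt ondsx kvrp hos euroo
Hunk 2: at line 10 remove [uyrt,ondsx,kvrp] add [yvt,plx,brwo] -> 16 lines: pkl xrwuw nfae xych xzq rrxdn rpfwk zsof cccy iyhve kmfeo yvt plx brwo hos euroo
Hunk 3: at line 12 remove [plx,brwo] add [unvnt,bdccl,lmmpt] -> 17 lines: pkl xrwuw nfae xych xzq rrxdn rpfwk zsof cccy iyhve kmfeo yvt unvnt bdccl lmmpt hos euroo
Hunk 4: at line 10 remove [yvt] add [otghb,awgsu] -> 18 lines: pkl xrwuw nfae xych xzq rrxdn rpfwk zsof cccy iyhve kmfeo otghb awgsu unvnt bdccl lmmpt hos euroo
Hunk 5: at line 6 remove [zsof,cccy] add [lteyt,zhmh] -> 18 lines: pkl xrwuw nfae xych xzq rrxdn rpfwk lteyt zhmh iyhve kmfeo otghb awgsu unvnt bdccl lmmpt hos euroo
Hunk 6: at line 9 remove [kmfeo,otghb,awgsu] add [yqdxf,qsi] -> 17 lines: pkl xrwuw nfae xych xzq rrxdn rpfwk lteyt zhmh iyhve yqdxf qsi unvnt bdccl lmmpt hos euroo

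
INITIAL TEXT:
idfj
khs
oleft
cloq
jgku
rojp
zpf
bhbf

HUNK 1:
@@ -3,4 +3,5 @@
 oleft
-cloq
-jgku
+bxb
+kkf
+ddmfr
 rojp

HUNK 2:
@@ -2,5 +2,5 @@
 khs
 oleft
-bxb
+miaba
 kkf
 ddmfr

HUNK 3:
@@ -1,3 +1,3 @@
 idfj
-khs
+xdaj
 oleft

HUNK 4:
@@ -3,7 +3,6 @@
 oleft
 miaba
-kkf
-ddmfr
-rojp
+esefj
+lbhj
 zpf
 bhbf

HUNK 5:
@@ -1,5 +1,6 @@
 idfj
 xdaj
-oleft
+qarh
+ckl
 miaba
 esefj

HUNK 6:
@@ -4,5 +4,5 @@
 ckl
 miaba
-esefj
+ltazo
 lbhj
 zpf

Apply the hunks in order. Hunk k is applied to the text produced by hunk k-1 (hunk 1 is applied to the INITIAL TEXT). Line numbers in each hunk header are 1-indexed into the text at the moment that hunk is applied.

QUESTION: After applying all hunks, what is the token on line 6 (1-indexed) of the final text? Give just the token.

Answer: ltazo

Derivation:
Hunk 1: at line 3 remove [cloq,jgku] add [bxb,kkf,ddmfr] -> 9 lines: idfj khs oleft bxb kkf ddmfr rojp zpf bhbf
Hunk 2: at line 2 remove [bxb] add [miaba] -> 9 lines: idfj khs oleft miaba kkf ddmfr rojp zpf bhbf
Hunk 3: at line 1 remove [khs] add [xdaj] -> 9 lines: idfj xdaj oleft miaba kkf ddmfr rojp zpf bhbf
Hunk 4: at line 3 remove [kkf,ddmfr,rojp] add [esefj,lbhj] -> 8 lines: idfj xdaj oleft miaba esefj lbhj zpf bhbf
Hunk 5: at line 1 remove [oleft] add [qarh,ckl] -> 9 lines: idfj xdaj qarh ckl miaba esefj lbhj zpf bhbf
Hunk 6: at line 4 remove [esefj] add [ltazo] -> 9 lines: idfj xdaj qarh ckl miaba ltazo lbhj zpf bhbf
Final line 6: ltazo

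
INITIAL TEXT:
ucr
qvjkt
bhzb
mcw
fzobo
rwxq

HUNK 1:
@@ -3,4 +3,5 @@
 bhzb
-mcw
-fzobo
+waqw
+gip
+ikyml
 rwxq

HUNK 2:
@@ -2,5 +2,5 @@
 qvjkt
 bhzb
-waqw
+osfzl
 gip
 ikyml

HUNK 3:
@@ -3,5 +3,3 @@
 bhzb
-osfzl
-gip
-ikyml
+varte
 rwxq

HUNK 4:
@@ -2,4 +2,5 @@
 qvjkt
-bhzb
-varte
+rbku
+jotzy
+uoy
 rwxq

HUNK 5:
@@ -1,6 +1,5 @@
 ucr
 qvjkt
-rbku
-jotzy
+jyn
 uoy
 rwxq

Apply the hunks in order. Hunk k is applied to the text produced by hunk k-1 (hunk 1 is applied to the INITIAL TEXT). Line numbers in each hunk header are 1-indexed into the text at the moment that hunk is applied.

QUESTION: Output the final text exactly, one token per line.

Answer: ucr
qvjkt
jyn
uoy
rwxq

Derivation:
Hunk 1: at line 3 remove [mcw,fzobo] add [waqw,gip,ikyml] -> 7 lines: ucr qvjkt bhzb waqw gip ikyml rwxq
Hunk 2: at line 2 remove [waqw] add [osfzl] -> 7 lines: ucr qvjkt bhzb osfzl gip ikyml rwxq
Hunk 3: at line 3 remove [osfzl,gip,ikyml] add [varte] -> 5 lines: ucr qvjkt bhzb varte rwxq
Hunk 4: at line 2 remove [bhzb,varte] add [rbku,jotzy,uoy] -> 6 lines: ucr qvjkt rbku jotzy uoy rwxq
Hunk 5: at line 1 remove [rbku,jotzy] add [jyn] -> 5 lines: ucr qvjkt jyn uoy rwxq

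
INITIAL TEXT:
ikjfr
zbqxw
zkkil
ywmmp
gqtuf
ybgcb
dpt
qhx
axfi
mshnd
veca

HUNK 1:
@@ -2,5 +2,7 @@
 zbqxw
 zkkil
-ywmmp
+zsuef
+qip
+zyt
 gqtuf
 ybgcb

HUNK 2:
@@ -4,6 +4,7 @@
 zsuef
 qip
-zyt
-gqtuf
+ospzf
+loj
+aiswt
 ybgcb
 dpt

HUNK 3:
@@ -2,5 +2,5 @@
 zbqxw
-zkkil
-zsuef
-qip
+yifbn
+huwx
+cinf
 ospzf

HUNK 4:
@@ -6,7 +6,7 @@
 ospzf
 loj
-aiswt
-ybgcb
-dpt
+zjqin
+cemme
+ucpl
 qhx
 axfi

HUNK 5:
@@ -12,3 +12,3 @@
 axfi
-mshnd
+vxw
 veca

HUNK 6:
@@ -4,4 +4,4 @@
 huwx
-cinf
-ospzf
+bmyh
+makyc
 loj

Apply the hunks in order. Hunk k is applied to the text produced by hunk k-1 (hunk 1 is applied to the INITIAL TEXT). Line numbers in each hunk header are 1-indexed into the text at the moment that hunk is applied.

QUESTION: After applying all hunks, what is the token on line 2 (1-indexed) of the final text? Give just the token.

Answer: zbqxw

Derivation:
Hunk 1: at line 2 remove [ywmmp] add [zsuef,qip,zyt] -> 13 lines: ikjfr zbqxw zkkil zsuef qip zyt gqtuf ybgcb dpt qhx axfi mshnd veca
Hunk 2: at line 4 remove [zyt,gqtuf] add [ospzf,loj,aiswt] -> 14 lines: ikjfr zbqxw zkkil zsuef qip ospzf loj aiswt ybgcb dpt qhx axfi mshnd veca
Hunk 3: at line 2 remove [zkkil,zsuef,qip] add [yifbn,huwx,cinf] -> 14 lines: ikjfr zbqxw yifbn huwx cinf ospzf loj aiswt ybgcb dpt qhx axfi mshnd veca
Hunk 4: at line 6 remove [aiswt,ybgcb,dpt] add [zjqin,cemme,ucpl] -> 14 lines: ikjfr zbqxw yifbn huwx cinf ospzf loj zjqin cemme ucpl qhx axfi mshnd veca
Hunk 5: at line 12 remove [mshnd] add [vxw] -> 14 lines: ikjfr zbqxw yifbn huwx cinf ospzf loj zjqin cemme ucpl qhx axfi vxw veca
Hunk 6: at line 4 remove [cinf,ospzf] add [bmyh,makyc] -> 14 lines: ikjfr zbqxw yifbn huwx bmyh makyc loj zjqin cemme ucpl qhx axfi vxw veca
Final line 2: zbqxw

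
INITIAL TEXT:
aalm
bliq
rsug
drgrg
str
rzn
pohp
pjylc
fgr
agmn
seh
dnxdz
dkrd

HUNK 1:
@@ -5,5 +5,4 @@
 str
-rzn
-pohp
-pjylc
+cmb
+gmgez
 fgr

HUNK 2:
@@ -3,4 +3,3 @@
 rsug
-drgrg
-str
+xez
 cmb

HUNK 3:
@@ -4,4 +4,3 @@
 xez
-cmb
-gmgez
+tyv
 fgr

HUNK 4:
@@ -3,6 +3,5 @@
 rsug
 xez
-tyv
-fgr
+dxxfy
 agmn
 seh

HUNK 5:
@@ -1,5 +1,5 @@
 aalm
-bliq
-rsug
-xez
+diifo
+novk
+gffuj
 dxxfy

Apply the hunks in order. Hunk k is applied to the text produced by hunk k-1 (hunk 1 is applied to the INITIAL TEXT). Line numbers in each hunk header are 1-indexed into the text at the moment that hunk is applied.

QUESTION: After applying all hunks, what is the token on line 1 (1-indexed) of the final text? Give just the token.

Hunk 1: at line 5 remove [rzn,pohp,pjylc] add [cmb,gmgez] -> 12 lines: aalm bliq rsug drgrg str cmb gmgez fgr agmn seh dnxdz dkrd
Hunk 2: at line 3 remove [drgrg,str] add [xez] -> 11 lines: aalm bliq rsug xez cmb gmgez fgr agmn seh dnxdz dkrd
Hunk 3: at line 4 remove [cmb,gmgez] add [tyv] -> 10 lines: aalm bliq rsug xez tyv fgr agmn seh dnxdz dkrd
Hunk 4: at line 3 remove [tyv,fgr] add [dxxfy] -> 9 lines: aalm bliq rsug xez dxxfy agmn seh dnxdz dkrd
Hunk 5: at line 1 remove [bliq,rsug,xez] add [diifo,novk,gffuj] -> 9 lines: aalm diifo novk gffuj dxxfy agmn seh dnxdz dkrd
Final line 1: aalm

Answer: aalm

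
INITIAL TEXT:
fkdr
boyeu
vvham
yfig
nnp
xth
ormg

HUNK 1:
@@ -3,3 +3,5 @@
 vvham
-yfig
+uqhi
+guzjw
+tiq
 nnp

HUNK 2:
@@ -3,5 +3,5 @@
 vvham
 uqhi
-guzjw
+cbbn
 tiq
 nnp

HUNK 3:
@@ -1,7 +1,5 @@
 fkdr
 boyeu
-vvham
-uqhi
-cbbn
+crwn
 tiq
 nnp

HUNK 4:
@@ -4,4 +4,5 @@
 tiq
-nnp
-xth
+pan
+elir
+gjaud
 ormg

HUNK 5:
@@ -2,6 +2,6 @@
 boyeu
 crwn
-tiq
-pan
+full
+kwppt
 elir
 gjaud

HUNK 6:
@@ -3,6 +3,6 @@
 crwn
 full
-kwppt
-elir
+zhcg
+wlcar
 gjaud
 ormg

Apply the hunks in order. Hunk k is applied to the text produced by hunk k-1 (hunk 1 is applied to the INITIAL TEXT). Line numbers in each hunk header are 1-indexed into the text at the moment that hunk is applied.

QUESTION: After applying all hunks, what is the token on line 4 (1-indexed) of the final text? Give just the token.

Answer: full

Derivation:
Hunk 1: at line 3 remove [yfig] add [uqhi,guzjw,tiq] -> 9 lines: fkdr boyeu vvham uqhi guzjw tiq nnp xth ormg
Hunk 2: at line 3 remove [guzjw] add [cbbn] -> 9 lines: fkdr boyeu vvham uqhi cbbn tiq nnp xth ormg
Hunk 3: at line 1 remove [vvham,uqhi,cbbn] add [crwn] -> 7 lines: fkdr boyeu crwn tiq nnp xth ormg
Hunk 4: at line 4 remove [nnp,xth] add [pan,elir,gjaud] -> 8 lines: fkdr boyeu crwn tiq pan elir gjaud ormg
Hunk 5: at line 2 remove [tiq,pan] add [full,kwppt] -> 8 lines: fkdr boyeu crwn full kwppt elir gjaud ormg
Hunk 6: at line 3 remove [kwppt,elir] add [zhcg,wlcar] -> 8 lines: fkdr boyeu crwn full zhcg wlcar gjaud ormg
Final line 4: full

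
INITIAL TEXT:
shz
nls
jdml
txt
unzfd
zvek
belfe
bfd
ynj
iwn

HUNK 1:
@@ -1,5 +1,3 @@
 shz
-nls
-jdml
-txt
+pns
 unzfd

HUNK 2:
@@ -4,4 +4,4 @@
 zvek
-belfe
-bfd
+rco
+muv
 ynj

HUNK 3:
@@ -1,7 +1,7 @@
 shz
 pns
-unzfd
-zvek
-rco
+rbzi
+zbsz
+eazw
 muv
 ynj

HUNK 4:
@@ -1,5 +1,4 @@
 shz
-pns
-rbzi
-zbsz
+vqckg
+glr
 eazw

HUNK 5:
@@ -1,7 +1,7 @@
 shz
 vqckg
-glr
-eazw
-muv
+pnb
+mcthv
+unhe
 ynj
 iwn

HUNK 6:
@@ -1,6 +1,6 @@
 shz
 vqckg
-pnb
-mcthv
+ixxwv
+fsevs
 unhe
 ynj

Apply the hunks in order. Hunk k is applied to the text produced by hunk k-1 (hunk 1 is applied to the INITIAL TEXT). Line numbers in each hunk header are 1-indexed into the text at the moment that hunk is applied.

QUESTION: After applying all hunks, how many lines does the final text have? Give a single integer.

Hunk 1: at line 1 remove [nls,jdml,txt] add [pns] -> 8 lines: shz pns unzfd zvek belfe bfd ynj iwn
Hunk 2: at line 4 remove [belfe,bfd] add [rco,muv] -> 8 lines: shz pns unzfd zvek rco muv ynj iwn
Hunk 3: at line 1 remove [unzfd,zvek,rco] add [rbzi,zbsz,eazw] -> 8 lines: shz pns rbzi zbsz eazw muv ynj iwn
Hunk 4: at line 1 remove [pns,rbzi,zbsz] add [vqckg,glr] -> 7 lines: shz vqckg glr eazw muv ynj iwn
Hunk 5: at line 1 remove [glr,eazw,muv] add [pnb,mcthv,unhe] -> 7 lines: shz vqckg pnb mcthv unhe ynj iwn
Hunk 6: at line 1 remove [pnb,mcthv] add [ixxwv,fsevs] -> 7 lines: shz vqckg ixxwv fsevs unhe ynj iwn
Final line count: 7

Answer: 7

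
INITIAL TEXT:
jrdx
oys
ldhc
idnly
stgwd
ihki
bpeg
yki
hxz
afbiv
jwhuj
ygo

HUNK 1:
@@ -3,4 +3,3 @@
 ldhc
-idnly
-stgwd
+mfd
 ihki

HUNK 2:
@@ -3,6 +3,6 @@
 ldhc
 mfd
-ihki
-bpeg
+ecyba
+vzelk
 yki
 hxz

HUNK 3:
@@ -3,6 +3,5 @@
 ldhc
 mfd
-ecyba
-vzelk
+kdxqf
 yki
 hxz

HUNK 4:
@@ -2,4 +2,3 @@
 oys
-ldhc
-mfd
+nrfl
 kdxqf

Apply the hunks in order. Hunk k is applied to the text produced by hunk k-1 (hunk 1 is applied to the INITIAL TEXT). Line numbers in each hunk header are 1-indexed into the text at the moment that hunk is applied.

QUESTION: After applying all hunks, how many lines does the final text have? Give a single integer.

Hunk 1: at line 3 remove [idnly,stgwd] add [mfd] -> 11 lines: jrdx oys ldhc mfd ihki bpeg yki hxz afbiv jwhuj ygo
Hunk 2: at line 3 remove [ihki,bpeg] add [ecyba,vzelk] -> 11 lines: jrdx oys ldhc mfd ecyba vzelk yki hxz afbiv jwhuj ygo
Hunk 3: at line 3 remove [ecyba,vzelk] add [kdxqf] -> 10 lines: jrdx oys ldhc mfd kdxqf yki hxz afbiv jwhuj ygo
Hunk 4: at line 2 remove [ldhc,mfd] add [nrfl] -> 9 lines: jrdx oys nrfl kdxqf yki hxz afbiv jwhuj ygo
Final line count: 9

Answer: 9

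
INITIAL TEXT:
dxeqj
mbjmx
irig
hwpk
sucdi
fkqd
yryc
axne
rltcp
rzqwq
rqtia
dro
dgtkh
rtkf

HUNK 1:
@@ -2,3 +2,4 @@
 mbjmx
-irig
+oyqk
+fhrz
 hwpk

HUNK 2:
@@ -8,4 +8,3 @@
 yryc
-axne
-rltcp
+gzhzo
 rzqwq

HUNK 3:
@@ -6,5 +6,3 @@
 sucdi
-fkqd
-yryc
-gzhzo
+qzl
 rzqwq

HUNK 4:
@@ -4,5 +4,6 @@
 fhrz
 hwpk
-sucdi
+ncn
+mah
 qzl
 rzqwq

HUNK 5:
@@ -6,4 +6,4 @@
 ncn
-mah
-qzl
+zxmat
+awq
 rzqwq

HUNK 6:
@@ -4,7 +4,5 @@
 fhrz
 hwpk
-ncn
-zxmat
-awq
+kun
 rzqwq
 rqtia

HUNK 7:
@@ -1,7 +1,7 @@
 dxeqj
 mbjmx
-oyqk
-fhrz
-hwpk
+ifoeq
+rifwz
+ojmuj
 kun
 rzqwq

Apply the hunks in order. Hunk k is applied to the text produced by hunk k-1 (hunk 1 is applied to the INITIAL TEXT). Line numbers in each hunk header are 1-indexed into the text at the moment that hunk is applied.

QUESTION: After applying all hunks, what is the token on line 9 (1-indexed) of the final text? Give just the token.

Hunk 1: at line 2 remove [irig] add [oyqk,fhrz] -> 15 lines: dxeqj mbjmx oyqk fhrz hwpk sucdi fkqd yryc axne rltcp rzqwq rqtia dro dgtkh rtkf
Hunk 2: at line 8 remove [axne,rltcp] add [gzhzo] -> 14 lines: dxeqj mbjmx oyqk fhrz hwpk sucdi fkqd yryc gzhzo rzqwq rqtia dro dgtkh rtkf
Hunk 3: at line 6 remove [fkqd,yryc,gzhzo] add [qzl] -> 12 lines: dxeqj mbjmx oyqk fhrz hwpk sucdi qzl rzqwq rqtia dro dgtkh rtkf
Hunk 4: at line 4 remove [sucdi] add [ncn,mah] -> 13 lines: dxeqj mbjmx oyqk fhrz hwpk ncn mah qzl rzqwq rqtia dro dgtkh rtkf
Hunk 5: at line 6 remove [mah,qzl] add [zxmat,awq] -> 13 lines: dxeqj mbjmx oyqk fhrz hwpk ncn zxmat awq rzqwq rqtia dro dgtkh rtkf
Hunk 6: at line 4 remove [ncn,zxmat,awq] add [kun] -> 11 lines: dxeqj mbjmx oyqk fhrz hwpk kun rzqwq rqtia dro dgtkh rtkf
Hunk 7: at line 1 remove [oyqk,fhrz,hwpk] add [ifoeq,rifwz,ojmuj] -> 11 lines: dxeqj mbjmx ifoeq rifwz ojmuj kun rzqwq rqtia dro dgtkh rtkf
Final line 9: dro

Answer: dro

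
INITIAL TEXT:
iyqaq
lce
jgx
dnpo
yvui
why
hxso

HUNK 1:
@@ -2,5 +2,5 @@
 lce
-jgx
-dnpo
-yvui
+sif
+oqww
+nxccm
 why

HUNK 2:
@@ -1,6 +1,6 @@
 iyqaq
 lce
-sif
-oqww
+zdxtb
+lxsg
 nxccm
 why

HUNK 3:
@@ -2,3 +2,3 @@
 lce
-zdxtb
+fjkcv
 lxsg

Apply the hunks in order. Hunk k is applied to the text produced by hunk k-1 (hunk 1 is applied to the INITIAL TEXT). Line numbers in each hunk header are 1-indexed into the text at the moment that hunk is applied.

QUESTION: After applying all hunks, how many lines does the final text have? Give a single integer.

Answer: 7

Derivation:
Hunk 1: at line 2 remove [jgx,dnpo,yvui] add [sif,oqww,nxccm] -> 7 lines: iyqaq lce sif oqww nxccm why hxso
Hunk 2: at line 1 remove [sif,oqww] add [zdxtb,lxsg] -> 7 lines: iyqaq lce zdxtb lxsg nxccm why hxso
Hunk 3: at line 2 remove [zdxtb] add [fjkcv] -> 7 lines: iyqaq lce fjkcv lxsg nxccm why hxso
Final line count: 7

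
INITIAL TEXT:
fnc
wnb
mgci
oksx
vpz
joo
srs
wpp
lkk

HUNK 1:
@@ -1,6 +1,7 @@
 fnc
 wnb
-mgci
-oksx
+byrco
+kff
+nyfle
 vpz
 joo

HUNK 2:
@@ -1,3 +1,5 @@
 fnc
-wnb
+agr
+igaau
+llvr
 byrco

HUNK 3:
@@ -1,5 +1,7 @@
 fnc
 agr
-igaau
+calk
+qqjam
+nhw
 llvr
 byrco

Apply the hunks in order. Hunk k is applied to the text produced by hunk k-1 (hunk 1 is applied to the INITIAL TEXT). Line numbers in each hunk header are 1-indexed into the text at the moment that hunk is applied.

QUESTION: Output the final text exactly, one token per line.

Answer: fnc
agr
calk
qqjam
nhw
llvr
byrco
kff
nyfle
vpz
joo
srs
wpp
lkk

Derivation:
Hunk 1: at line 1 remove [mgci,oksx] add [byrco,kff,nyfle] -> 10 lines: fnc wnb byrco kff nyfle vpz joo srs wpp lkk
Hunk 2: at line 1 remove [wnb] add [agr,igaau,llvr] -> 12 lines: fnc agr igaau llvr byrco kff nyfle vpz joo srs wpp lkk
Hunk 3: at line 1 remove [igaau] add [calk,qqjam,nhw] -> 14 lines: fnc agr calk qqjam nhw llvr byrco kff nyfle vpz joo srs wpp lkk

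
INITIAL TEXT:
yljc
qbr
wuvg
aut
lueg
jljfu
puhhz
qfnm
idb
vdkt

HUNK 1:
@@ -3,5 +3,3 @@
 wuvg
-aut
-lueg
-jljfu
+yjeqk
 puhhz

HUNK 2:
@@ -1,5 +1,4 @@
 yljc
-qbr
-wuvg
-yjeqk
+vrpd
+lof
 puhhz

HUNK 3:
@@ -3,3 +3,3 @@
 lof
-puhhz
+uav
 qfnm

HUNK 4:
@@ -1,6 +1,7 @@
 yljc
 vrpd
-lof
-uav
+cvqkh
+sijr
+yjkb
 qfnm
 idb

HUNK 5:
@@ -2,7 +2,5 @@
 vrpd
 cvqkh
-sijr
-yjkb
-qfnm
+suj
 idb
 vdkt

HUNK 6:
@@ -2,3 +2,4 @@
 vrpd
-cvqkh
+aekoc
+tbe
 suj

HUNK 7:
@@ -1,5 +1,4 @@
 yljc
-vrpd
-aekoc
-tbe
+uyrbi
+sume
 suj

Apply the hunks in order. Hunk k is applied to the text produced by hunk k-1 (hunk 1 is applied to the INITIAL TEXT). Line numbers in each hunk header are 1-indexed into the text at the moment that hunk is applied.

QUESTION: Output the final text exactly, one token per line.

Answer: yljc
uyrbi
sume
suj
idb
vdkt

Derivation:
Hunk 1: at line 3 remove [aut,lueg,jljfu] add [yjeqk] -> 8 lines: yljc qbr wuvg yjeqk puhhz qfnm idb vdkt
Hunk 2: at line 1 remove [qbr,wuvg,yjeqk] add [vrpd,lof] -> 7 lines: yljc vrpd lof puhhz qfnm idb vdkt
Hunk 3: at line 3 remove [puhhz] add [uav] -> 7 lines: yljc vrpd lof uav qfnm idb vdkt
Hunk 4: at line 1 remove [lof,uav] add [cvqkh,sijr,yjkb] -> 8 lines: yljc vrpd cvqkh sijr yjkb qfnm idb vdkt
Hunk 5: at line 2 remove [sijr,yjkb,qfnm] add [suj] -> 6 lines: yljc vrpd cvqkh suj idb vdkt
Hunk 6: at line 2 remove [cvqkh] add [aekoc,tbe] -> 7 lines: yljc vrpd aekoc tbe suj idb vdkt
Hunk 7: at line 1 remove [vrpd,aekoc,tbe] add [uyrbi,sume] -> 6 lines: yljc uyrbi sume suj idb vdkt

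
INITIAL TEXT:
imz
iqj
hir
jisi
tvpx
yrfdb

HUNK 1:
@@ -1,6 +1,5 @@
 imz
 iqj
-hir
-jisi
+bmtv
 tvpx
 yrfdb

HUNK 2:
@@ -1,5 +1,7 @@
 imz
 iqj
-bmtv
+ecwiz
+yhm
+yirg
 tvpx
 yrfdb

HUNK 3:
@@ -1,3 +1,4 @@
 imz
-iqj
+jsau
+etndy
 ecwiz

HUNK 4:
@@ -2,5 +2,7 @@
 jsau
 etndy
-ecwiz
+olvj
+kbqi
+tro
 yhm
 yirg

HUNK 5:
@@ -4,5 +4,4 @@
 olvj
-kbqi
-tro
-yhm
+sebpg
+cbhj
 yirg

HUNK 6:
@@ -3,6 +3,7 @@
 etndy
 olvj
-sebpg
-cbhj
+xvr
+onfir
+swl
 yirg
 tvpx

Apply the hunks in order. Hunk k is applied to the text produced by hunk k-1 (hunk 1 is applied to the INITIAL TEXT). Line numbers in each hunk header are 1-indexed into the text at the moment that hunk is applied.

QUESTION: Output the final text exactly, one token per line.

Answer: imz
jsau
etndy
olvj
xvr
onfir
swl
yirg
tvpx
yrfdb

Derivation:
Hunk 1: at line 1 remove [hir,jisi] add [bmtv] -> 5 lines: imz iqj bmtv tvpx yrfdb
Hunk 2: at line 1 remove [bmtv] add [ecwiz,yhm,yirg] -> 7 lines: imz iqj ecwiz yhm yirg tvpx yrfdb
Hunk 3: at line 1 remove [iqj] add [jsau,etndy] -> 8 lines: imz jsau etndy ecwiz yhm yirg tvpx yrfdb
Hunk 4: at line 2 remove [ecwiz] add [olvj,kbqi,tro] -> 10 lines: imz jsau etndy olvj kbqi tro yhm yirg tvpx yrfdb
Hunk 5: at line 4 remove [kbqi,tro,yhm] add [sebpg,cbhj] -> 9 lines: imz jsau etndy olvj sebpg cbhj yirg tvpx yrfdb
Hunk 6: at line 3 remove [sebpg,cbhj] add [xvr,onfir,swl] -> 10 lines: imz jsau etndy olvj xvr onfir swl yirg tvpx yrfdb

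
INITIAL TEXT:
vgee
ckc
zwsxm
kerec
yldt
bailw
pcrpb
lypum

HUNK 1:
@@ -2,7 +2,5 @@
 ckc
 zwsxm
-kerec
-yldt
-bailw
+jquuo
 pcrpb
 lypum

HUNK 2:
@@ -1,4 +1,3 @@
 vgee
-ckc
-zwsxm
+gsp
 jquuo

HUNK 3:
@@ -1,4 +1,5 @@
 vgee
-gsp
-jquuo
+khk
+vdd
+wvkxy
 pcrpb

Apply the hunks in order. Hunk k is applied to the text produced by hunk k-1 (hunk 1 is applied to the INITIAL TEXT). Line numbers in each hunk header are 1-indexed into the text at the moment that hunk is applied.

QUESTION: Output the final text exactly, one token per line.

Hunk 1: at line 2 remove [kerec,yldt,bailw] add [jquuo] -> 6 lines: vgee ckc zwsxm jquuo pcrpb lypum
Hunk 2: at line 1 remove [ckc,zwsxm] add [gsp] -> 5 lines: vgee gsp jquuo pcrpb lypum
Hunk 3: at line 1 remove [gsp,jquuo] add [khk,vdd,wvkxy] -> 6 lines: vgee khk vdd wvkxy pcrpb lypum

Answer: vgee
khk
vdd
wvkxy
pcrpb
lypum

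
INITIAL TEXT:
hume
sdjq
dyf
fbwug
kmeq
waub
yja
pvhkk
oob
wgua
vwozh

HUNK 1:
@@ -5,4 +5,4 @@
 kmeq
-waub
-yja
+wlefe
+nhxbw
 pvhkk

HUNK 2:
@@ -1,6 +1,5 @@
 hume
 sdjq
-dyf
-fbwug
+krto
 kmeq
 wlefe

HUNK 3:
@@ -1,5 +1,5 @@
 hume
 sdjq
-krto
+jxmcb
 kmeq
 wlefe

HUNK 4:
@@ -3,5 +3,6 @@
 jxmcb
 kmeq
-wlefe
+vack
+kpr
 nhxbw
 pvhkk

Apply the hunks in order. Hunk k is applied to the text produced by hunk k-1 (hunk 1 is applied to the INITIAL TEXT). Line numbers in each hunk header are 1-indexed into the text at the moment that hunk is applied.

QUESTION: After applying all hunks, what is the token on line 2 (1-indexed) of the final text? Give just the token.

Hunk 1: at line 5 remove [waub,yja] add [wlefe,nhxbw] -> 11 lines: hume sdjq dyf fbwug kmeq wlefe nhxbw pvhkk oob wgua vwozh
Hunk 2: at line 1 remove [dyf,fbwug] add [krto] -> 10 lines: hume sdjq krto kmeq wlefe nhxbw pvhkk oob wgua vwozh
Hunk 3: at line 1 remove [krto] add [jxmcb] -> 10 lines: hume sdjq jxmcb kmeq wlefe nhxbw pvhkk oob wgua vwozh
Hunk 4: at line 3 remove [wlefe] add [vack,kpr] -> 11 lines: hume sdjq jxmcb kmeq vack kpr nhxbw pvhkk oob wgua vwozh
Final line 2: sdjq

Answer: sdjq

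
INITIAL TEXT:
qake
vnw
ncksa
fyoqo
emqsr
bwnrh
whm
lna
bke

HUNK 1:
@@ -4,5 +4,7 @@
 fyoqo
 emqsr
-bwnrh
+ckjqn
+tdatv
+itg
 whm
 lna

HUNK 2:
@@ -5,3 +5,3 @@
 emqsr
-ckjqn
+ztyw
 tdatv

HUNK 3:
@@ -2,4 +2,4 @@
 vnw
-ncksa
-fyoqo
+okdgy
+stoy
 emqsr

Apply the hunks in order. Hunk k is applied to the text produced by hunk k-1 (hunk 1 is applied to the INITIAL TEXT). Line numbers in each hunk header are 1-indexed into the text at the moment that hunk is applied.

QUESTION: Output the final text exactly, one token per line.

Answer: qake
vnw
okdgy
stoy
emqsr
ztyw
tdatv
itg
whm
lna
bke

Derivation:
Hunk 1: at line 4 remove [bwnrh] add [ckjqn,tdatv,itg] -> 11 lines: qake vnw ncksa fyoqo emqsr ckjqn tdatv itg whm lna bke
Hunk 2: at line 5 remove [ckjqn] add [ztyw] -> 11 lines: qake vnw ncksa fyoqo emqsr ztyw tdatv itg whm lna bke
Hunk 3: at line 2 remove [ncksa,fyoqo] add [okdgy,stoy] -> 11 lines: qake vnw okdgy stoy emqsr ztyw tdatv itg whm lna bke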